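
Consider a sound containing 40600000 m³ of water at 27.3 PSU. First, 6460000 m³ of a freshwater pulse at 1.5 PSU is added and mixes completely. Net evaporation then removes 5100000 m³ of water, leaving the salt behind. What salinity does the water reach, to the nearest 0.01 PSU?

After mixing: salt = 40,600,000×27.3 + 6,460,000×1.5 = 1,118,070,000; volume = 47,060,000 m³
After evaporation: salt unchanged = 1,118,070,000; volume = 47,060,000 − 5,100,000 = 41,960,000 m³
S = 1,118,070,000 / 41,960,000 = 26.6461 PSU

26.65 PSU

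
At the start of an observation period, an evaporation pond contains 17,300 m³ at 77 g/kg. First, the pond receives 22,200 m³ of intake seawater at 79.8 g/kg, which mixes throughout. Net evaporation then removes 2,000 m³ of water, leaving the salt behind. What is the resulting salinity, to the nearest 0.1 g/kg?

82.8 g/kg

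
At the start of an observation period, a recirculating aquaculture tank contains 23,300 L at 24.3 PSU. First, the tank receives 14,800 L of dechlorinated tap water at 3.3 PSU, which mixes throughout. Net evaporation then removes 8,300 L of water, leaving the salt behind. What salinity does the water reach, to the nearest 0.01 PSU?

20.64 PSU

After mixing: salt = 23,300×24.3 + 14,800×3.3 = 615,030; volume = 38,100 L
After evaporation: salt unchanged = 615,030; volume = 38,100 − 8,300 = 29,800 L
S = 615,030 / 29,800 = 20.6386 PSU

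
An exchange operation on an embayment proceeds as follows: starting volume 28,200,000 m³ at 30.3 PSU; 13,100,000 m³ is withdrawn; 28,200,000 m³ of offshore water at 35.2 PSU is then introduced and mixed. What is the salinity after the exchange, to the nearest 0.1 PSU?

33.5 PSU

Remaining after removal: 15,100,000 m³ at 30.3 PSU (salt = 457,530,000)
After addition: salt = 457,530,000 + 28,200,000×35.2 = 1,450,170,000; volume = 43,300,000 m³
S = 1,450,170,000 / 43,300,000 = 33.4912 PSU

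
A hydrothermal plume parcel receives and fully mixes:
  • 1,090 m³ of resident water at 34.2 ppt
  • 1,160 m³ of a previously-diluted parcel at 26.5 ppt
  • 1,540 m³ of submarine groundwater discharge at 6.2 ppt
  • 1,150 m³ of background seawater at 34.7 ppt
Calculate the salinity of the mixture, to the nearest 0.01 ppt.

Total salt / total volume:
salt = 1,090×34.2 + 1,160×26.5 + 1,540×6.2 + 1,150×34.7 = 37,278 + 30,740 + 9,548 + 39,905 = 117,471
volume = 1,090 + 1,160 + 1,540 + 1,150 = 4,940 m³
S = 117,471 / 4,940 = 23.7796 ppt

23.78 ppt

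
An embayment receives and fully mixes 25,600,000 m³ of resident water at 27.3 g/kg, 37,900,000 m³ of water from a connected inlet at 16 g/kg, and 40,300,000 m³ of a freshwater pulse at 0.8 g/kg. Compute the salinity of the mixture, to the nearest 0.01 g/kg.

12.89 g/kg

Total salt / total volume:
salt = 25,600,000×27.3 + 37,900,000×16 + 40,300,000×0.8 = 698,880,000 + 606,400,000 + 32,240,000 = 1,337,520,000
volume = 25,600,000 + 37,900,000 + 40,300,000 = 103,800,000 m³
S = 1,337,520,000 / 103,800,000 = 12.8855 g/kg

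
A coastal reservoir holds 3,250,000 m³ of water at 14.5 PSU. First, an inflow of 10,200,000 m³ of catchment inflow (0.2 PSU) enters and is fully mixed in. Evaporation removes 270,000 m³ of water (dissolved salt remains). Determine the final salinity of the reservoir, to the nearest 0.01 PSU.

3.73 PSU

After mixing: salt = 3,250,000×14.5 + 10,200,000×0.2 = 49,165,000; volume = 13,450,000 m³
After evaporation: salt unchanged = 49,165,000; volume = 13,450,000 − 270,000 = 13,180,000 m³
S = 49,165,000 / 13,180,000 = 3.7303 PSU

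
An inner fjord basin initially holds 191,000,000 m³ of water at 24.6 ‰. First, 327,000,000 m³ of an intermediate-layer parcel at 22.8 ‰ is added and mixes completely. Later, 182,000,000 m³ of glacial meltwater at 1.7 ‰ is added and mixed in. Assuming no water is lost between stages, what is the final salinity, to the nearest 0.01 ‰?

Total salt / total volume:
Initial salt = 191,000,000×24.6 = 4,698,600,000
After stage 1: salt = 4,698,600,000 + 327,000,000×22.8 = 12,154,200,000; volume = 518,000,000 m³; S = 23.464 ‰
After stage 2: salt = 12,154,200,000 + 182,000,000×1.7 = 12,463,600,000; volume = 700,000,000 m³
S = 12,463,600,000 / 700,000,000 = 17.8051 ‰

17.81 ‰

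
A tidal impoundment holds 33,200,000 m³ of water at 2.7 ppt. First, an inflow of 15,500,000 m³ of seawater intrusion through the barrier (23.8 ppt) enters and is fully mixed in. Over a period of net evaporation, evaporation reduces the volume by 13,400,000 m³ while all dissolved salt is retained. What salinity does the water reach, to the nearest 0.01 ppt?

After mixing: salt = 33,200,000×2.7 + 15,500,000×23.8 = 458,540,000; volume = 48,700,000 m³
After evaporation: salt unchanged = 458,540,000; volume = 48,700,000 − 13,400,000 = 35,300,000 m³
S = 458,540,000 / 35,300,000 = 12.9898 ppt

12.99 ppt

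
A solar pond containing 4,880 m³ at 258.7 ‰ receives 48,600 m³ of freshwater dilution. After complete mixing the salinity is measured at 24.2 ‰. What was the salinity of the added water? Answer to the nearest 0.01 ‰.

0.65 ‰

Salt balance: 4,880×258.7 + 48,600×S = 53,480×24.2
1,262,456 + 48,600·S = 1,294,216
S = (1,294,216 − 1,262,456) / 48,600 = 0.6535 ‰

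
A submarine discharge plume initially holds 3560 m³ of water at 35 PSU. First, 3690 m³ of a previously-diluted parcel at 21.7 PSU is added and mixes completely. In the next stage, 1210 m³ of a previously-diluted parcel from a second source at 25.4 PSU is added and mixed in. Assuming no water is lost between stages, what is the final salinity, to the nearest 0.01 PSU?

Salt balance:
Initial salt = 3,560×35 = 124,600
After stage 1: salt = 124,600 + 3,690×21.7 = 204,673; volume = 7,250 m³; S = 28.231 PSU
After stage 2: salt = 204,673 + 1,210×25.4 = 235,407; volume = 8,460 m³
S = 235,407 / 8,460 = 27.8259 PSU

27.83 PSU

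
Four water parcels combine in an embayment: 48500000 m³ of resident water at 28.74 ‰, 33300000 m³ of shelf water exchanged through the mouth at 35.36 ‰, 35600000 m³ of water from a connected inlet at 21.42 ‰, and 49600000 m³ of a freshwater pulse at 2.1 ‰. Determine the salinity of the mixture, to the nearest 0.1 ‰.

20.6 ‰

Mass of salt is conserved:
salt = 48,500,000×28.74 + 33,300,000×35.36 + 35,600,000×21.42 + 49,600,000×2.1 = 1,393,890,000 + 1,177,488,000 + 762,552,000 + 104,160,000 = 3,438,090,000
volume = 48,500,000 + 33,300,000 + 35,600,000 + 49,600,000 = 167,000,000 m³
S = 3,438,090,000 / 167,000,000 = 20.587 ‰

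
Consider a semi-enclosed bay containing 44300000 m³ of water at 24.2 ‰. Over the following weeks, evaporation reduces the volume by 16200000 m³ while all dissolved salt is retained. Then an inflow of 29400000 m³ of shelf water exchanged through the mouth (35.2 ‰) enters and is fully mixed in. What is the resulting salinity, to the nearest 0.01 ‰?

36.64 ‰

After evaporation: salt = 44,300,000×24.2 = 1,072,060,000; volume = 44,300,000 − 16,200,000 = 28,100,000 m³
After mixing: salt = 1,072,060,000 + 29,400,000×35.2 = 2,106,940,000; volume = 28,100,000 + 29,400,000 = 57,500,000 m³
S = 2,106,940,000 / 57,500,000 = 36.6424 ‰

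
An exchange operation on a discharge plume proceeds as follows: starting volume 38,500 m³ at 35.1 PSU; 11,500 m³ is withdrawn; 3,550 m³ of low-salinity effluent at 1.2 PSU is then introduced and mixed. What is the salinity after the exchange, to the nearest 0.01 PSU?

Remaining after removal: 27,000 m³ at 35.1 PSU (salt = 947,700)
After addition: salt = 947,700 + 3,550×1.2 = 951,960; volume = 30,550 m³
S = 951,960 / 30,550 = 31.1607 PSU

31.16 PSU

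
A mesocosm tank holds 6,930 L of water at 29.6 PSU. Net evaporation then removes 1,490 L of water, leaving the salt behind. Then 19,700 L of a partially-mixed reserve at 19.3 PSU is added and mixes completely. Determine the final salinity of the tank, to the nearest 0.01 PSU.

After evaporation: salt = 6,930×29.6 = 205,128; volume = 6,930 − 1,490 = 5,440 L
After mixing: salt = 205,128 + 19,700×19.3 = 585,338; volume = 5,440 + 19,700 = 25,140 L
S = 585,338 / 25,140 = 23.2831 PSU

23.28 PSU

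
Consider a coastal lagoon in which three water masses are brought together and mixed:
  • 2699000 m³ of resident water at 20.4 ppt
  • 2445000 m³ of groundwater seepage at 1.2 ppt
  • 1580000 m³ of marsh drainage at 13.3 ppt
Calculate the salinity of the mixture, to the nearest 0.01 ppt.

Weighted by volume,
salt = 2,699,000×20.4 + 2,445,000×1.2 + 1,580,000×13.3 = 55,059,600 + 2,934,000 + 21,014,000 = 79,007,600
volume = 2,699,000 + 2,445,000 + 1,580,000 = 6,724,000 m³
S = 79,007,600 / 6,724,000 = 11.7501 ppt

11.75 ppt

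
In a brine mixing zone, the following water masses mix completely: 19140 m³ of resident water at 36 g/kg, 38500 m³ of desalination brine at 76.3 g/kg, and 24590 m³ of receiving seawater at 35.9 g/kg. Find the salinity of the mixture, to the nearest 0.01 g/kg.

By conservation of dissolved salt,
salt = 19,140×36 + 38,500×76.3 + 24,590×35.9 = 689,040 + 2,937,550 + 882,781 = 4,509,371
volume = 19,140 + 38,500 + 24,590 = 82,230 m³
S = 4,509,371 / 82,230 = 54.8385 g/kg

54.84 g/kg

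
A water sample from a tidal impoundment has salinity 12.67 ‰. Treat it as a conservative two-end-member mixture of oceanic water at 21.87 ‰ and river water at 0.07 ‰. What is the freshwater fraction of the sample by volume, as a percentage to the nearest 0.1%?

42.2%

Let f be the freshwater fraction. Salt balance per unit volume:
f×0.07 + (1−f)×21.87 = 12.67
f = (21.87 − 12.67) / (21.87 − 0.07) = 9.2/21.8 = 0.422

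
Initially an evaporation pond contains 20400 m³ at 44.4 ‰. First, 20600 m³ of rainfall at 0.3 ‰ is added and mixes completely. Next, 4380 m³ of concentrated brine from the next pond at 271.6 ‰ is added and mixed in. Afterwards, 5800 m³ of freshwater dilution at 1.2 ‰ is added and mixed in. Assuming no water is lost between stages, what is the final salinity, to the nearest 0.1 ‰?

41.2 ‰

By conservation of dissolved salt,
Initial salt = 20,400×44.4 = 905,760
After stage 1: salt = 905,760 + 20,600×0.3 = 911,940; volume = 41,000 m³; S = 22.242 ‰
After stage 2: salt = 911,940 + 4,380×271.6 = 2,101,548; volume = 45,380 m³; S = 46.31 ‰
After stage 3: salt = 2,101,548 + 5,800×1.2 = 2,108,508; volume = 51,180 m³
S = 2,108,508 / 51,180 = 41.1979 ‰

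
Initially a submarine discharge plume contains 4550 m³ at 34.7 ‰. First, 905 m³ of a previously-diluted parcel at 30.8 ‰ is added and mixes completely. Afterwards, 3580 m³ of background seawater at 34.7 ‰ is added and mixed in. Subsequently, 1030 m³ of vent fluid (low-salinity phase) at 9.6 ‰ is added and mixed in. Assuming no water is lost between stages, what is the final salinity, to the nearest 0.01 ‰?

31.78 ‰

By conservation of dissolved salt,
Initial salt = 4,550×34.7 = 157,885
After stage 1: salt = 157,885 + 905×30.8 = 185,759; volume = 5,455 m³; S = 34.053 ‰
After stage 2: salt = 185,759 + 3,580×34.7 = 309,985; volume = 9,035 m³; S = 34.309 ‰
After stage 3: salt = 309,985 + 1,030×9.6 = 319,873; volume = 10,065 m³
S = 319,873 / 10,065 = 31.7807 ‰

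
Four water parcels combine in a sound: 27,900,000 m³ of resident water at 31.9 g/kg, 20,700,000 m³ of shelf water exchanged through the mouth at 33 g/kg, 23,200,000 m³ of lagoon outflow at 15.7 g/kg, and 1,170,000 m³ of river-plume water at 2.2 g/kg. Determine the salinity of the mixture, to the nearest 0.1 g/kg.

26.6 g/kg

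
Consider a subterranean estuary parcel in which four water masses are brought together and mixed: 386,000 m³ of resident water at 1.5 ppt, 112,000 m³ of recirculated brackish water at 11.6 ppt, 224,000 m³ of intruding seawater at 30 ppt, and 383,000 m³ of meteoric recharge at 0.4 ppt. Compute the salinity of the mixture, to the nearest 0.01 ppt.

7.92 ppt

Conserving salt mass:
salt = 386,000×1.5 + 112,000×11.6 + 224,000×30 + 383,000×0.4 = 579,000 + 1,299,200 + 6,720,000 + 153,200 = 8,751,400
volume = 386,000 + 112,000 + 224,000 + 383,000 = 1,105,000 m³
S = 8,751,400 / 1,105,000 = 7.9198 ppt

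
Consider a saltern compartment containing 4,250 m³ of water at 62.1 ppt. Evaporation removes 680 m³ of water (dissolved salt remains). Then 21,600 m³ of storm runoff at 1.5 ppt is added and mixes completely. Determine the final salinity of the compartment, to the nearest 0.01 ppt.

11.77 ppt

After evaporation: salt = 4,250×62.1 = 263,925; volume = 4,250 − 680 = 3,570 m³
After mixing: salt = 263,925 + 21,600×1.5 = 296,325; volume = 3,570 + 21,600 = 25,170 m³
S = 296,325 / 25,170 = 11.7729 ppt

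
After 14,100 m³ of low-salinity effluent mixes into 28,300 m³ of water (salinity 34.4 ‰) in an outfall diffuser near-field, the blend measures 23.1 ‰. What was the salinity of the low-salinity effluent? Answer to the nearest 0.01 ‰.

Salt balance: 28,300×34.4 + 14,100×S = 42,400×23.1
973,520 + 14,100·S = 979,440
S = (979,440 − 973,520) / 14,100 = 0.4199 ‰

0.42 ‰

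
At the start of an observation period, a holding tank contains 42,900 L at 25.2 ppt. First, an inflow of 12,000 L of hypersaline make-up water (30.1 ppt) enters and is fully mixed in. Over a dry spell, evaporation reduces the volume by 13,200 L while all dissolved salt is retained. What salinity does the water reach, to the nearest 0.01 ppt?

After mixing: salt = 42,900×25.2 + 12,000×30.1 = 1,442,280; volume = 54,900 L
After evaporation: salt unchanged = 1,442,280; volume = 54,900 − 13,200 = 41,700 L
S = 1,442,280 / 41,700 = 34.5871 ppt

34.59 ppt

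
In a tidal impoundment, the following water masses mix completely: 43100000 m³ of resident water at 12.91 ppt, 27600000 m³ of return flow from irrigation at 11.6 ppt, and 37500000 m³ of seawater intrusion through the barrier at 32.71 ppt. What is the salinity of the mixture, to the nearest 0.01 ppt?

Conserving salt mass:
salt = 43,100,000×12.91 + 27,600,000×11.6 + 37,500,000×32.71 = 556,421,000 + 320,160,000 + 1,226,625,000 = 2,103,206,000
volume = 43,100,000 + 27,600,000 + 37,500,000 = 108,200,000 m³
S = 2,103,206,000 / 108,200,000 = 19.4381 ppt

19.44 ppt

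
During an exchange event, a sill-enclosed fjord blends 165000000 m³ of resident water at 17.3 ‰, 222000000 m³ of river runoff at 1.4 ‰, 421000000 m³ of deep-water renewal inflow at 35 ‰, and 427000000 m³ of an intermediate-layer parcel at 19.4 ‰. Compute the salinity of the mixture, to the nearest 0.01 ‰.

21.20 ‰

Salt balance:
salt = 165,000,000×17.3 + 222,000,000×1.4 + 421,000,000×35 + 427,000,000×19.4 = 2,854,500,000 + 310,800,000 + 14,735,000,000 + 8,283,800,000 = 26,184,100,000
volume = 165,000,000 + 222,000,000 + 421,000,000 + 427,000,000 = 1,235,000,000 m³
S = 26,184,100,000 / 1,235,000,000 = 21.2017 ‰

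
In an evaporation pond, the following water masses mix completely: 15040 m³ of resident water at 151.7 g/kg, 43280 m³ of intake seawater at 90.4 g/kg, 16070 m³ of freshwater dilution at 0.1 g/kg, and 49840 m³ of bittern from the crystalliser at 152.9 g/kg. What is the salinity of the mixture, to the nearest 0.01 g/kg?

111.21 g/kg

Total salt / total volume:
salt = 15,040×151.7 + 43,280×90.4 + 16,070×0.1 + 49,840×152.9 = 2,281,568 + 3,912,512 + 1,607 + 7,620,536 = 13,816,223
volume = 15,040 + 43,280 + 16,070 + 49,840 = 124,230 m³
S = 13,816,223 / 124,230 = 111.2149 g/kg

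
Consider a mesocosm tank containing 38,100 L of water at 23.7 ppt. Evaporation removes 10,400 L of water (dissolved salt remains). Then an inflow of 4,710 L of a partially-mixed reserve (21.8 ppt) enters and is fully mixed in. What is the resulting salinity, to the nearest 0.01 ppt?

31.03 ppt

After evaporation: salt = 38,100×23.7 = 902,970; volume = 38,100 − 10,400 = 27,700 L
After mixing: salt = 902,970 + 4,710×21.8 = 1,005,648; volume = 27,700 + 4,710 = 32,410 L
S = 1,005,648 / 32,410 = 31.0289 ppt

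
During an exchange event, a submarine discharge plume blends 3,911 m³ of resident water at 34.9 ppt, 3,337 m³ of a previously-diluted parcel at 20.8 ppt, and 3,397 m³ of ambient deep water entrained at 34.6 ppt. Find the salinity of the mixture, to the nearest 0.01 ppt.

30.38 ppt

Conserving salt mass:
salt = 3,911×34.9 + 3,337×20.8 + 3,397×34.6 = 136,493.9 + 69,409.6 + 117,536.2 = 323,439.7
volume = 3,911 + 3,337 + 3,397 = 10,645 m³
S = 323,439.7 / 10,645 = 30.3842 ppt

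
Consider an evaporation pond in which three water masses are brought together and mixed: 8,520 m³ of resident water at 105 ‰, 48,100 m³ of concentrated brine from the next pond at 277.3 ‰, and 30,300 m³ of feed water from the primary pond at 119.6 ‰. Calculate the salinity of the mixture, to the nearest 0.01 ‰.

205.44 ‰

Weighted by volume,
salt = 8,520×105 + 48,100×277.3 + 30,300×119.6 = 894,600 + 13,338,130 + 3,623,880 = 17,856,610
volume = 8,520 + 48,100 + 30,300 = 86,920 m³
S = 17,856,610 / 86,920 = 205.4373 ‰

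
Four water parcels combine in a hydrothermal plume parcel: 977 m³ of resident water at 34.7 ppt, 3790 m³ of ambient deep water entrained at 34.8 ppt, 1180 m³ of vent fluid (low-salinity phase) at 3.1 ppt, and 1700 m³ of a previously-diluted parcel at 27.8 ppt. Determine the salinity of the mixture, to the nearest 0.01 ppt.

Total salt / total volume:
salt = 977×34.7 + 3,790×34.8 + 1,180×3.1 + 1,700×27.8 = 33,901.9 + 131,892 + 3,658 + 47,260 = 216,711.9
volume = 977 + 3,790 + 1,180 + 1,700 = 7,647 m³
S = 216,711.9 / 7,647 = 28.3395 ppt

28.34 ppt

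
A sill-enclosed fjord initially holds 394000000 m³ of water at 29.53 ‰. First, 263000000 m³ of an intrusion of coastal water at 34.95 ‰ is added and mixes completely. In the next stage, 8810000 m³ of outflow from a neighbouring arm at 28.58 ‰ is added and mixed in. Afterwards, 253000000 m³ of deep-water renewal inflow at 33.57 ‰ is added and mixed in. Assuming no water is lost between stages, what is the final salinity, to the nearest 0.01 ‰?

32.18 ‰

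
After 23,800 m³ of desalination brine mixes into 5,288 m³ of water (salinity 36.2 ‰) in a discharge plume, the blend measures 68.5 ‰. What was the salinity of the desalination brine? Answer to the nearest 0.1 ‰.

Salt balance: 5,288×36.2 + 23,800×S = 29,088×68.5
191,425.6 + 23,800·S = 1,992,528
S = (1,992,528 − 191,425.6) / 23,800 = 75.6766 ‰

75.7 ‰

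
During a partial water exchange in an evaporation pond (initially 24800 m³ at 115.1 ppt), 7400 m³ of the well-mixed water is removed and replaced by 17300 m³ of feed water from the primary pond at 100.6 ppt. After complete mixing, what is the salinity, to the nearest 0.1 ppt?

Remaining after removal: 17,400 m³ at 115.1 ppt (salt = 2,002,740)
After addition: salt = 2,002,740 + 17,300×100.6 = 3,743,120; volume = 34,700 m³
S = 3,743,120 / 34,700 = 107.8709 ppt

107.9 ppt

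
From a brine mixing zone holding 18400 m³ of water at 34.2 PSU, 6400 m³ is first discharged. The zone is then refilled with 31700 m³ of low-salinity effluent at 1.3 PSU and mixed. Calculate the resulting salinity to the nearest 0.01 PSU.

Remaining after removal: 12,000 m³ at 34.2 PSU (salt = 410,400)
After addition: salt = 410,400 + 31,700×1.3 = 451,610; volume = 43,700 m³
S = 451,610 / 43,700 = 10.3343 PSU

10.33 PSU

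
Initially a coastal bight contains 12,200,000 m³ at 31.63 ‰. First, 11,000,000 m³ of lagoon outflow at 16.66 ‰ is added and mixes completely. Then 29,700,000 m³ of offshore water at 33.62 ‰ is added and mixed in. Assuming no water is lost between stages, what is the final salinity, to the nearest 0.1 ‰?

29.6 ‰

Weighted by volume,
Initial salt = 12,200,000×31.63 = 385,886,000
After stage 1: salt = 385,886,000 + 11,000,000×16.66 = 569,146,000; volume = 23,200,000 m³; S = 24.532 ‰
After stage 2: salt = 569,146,000 + 29,700,000×33.62 = 1,567,660,000; volume = 52,900,000 m³
S = 1,567,660,000 / 52,900,000 = 29.6344 ‰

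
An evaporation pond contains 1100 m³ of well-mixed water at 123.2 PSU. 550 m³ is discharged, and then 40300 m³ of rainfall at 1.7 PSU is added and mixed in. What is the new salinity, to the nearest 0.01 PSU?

3.34 PSU

Remaining after removal: 550 m³ at 123.2 PSU (salt = 67,760)
After addition: salt = 67,760 + 40,300×1.7 = 136,270; volume = 40,850 m³
S = 136,270 / 40,850 = 3.3359 PSU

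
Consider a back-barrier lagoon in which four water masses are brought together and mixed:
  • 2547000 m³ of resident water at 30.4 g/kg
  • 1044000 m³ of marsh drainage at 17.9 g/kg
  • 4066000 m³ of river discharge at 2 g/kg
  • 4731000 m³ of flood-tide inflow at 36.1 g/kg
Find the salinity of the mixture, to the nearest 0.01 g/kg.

Total salt / total volume:
salt = 2,547,000×30.4 + 1,044,000×17.9 + 4,066,000×2 + 4,731,000×36.1 = 77,428,800 + 18,687,600 + 8,132,000 + 170,789,100 = 275,037,500
volume = 2,547,000 + 1,044,000 + 4,066,000 + 4,731,000 = 12,388,000 m³
S = 275,037,500 / 12,388,000 = 22.2019 g/kg

22.20 g/kg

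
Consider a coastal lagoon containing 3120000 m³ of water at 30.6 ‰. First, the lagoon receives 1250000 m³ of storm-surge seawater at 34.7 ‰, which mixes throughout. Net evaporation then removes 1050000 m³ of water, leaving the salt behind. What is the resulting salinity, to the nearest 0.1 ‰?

41.8 ‰

After mixing: salt = 3,120,000×30.6 + 1,250,000×34.7 = 138,847,000; volume = 4,370,000 m³
After evaporation: salt unchanged = 138,847,000; volume = 4,370,000 − 1,050,000 = 3,320,000 m³
S = 138,847,000 / 3,320,000 = 41.8214 ‰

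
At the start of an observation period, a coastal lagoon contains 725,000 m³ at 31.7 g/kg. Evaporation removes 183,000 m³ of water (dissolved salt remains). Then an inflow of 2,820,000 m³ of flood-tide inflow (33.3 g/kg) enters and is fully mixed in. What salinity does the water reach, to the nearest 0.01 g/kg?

34.77 g/kg

After evaporation: salt = 725,000×31.7 = 22,982,500; volume = 725,000 − 183,000 = 542,000 m³
After mixing: salt = 22,982,500 + 2,820,000×33.3 = 116,888,500; volume = 542,000 + 2,820,000 = 3,362,000 m³
S = 116,888,500 / 3,362,000 = 34.7675 g/kg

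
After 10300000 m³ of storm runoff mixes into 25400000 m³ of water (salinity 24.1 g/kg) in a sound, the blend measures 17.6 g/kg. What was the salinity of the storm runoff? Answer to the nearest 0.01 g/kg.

Salt balance: 25,400,000×24.1 + 10,300,000×S = 35,700,000×17.6
612,140,000 + 10,300,000·S = 628,320,000
S = (628,320,000 − 612,140,000) / 10,300,000 = 1.5709 g/kg

1.57 g/kg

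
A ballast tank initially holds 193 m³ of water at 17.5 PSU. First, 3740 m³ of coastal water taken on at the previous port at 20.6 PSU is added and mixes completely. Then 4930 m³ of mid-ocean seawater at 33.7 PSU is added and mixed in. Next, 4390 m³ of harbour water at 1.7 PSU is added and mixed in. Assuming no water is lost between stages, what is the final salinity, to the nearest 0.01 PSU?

Total salt / total volume:
Initial salt = 193×17.5 = 3,377.5
After stage 1: salt = 3,377.5 + 3,740×20.6 = 80,421.5; volume = 3,933 m³; S = 20.448 PSU
After stage 2: salt = 80,421.5 + 4,930×33.7 = 246,562.5; volume = 8,863 m³; S = 27.819 PSU
After stage 3: salt = 246,562.5 + 4,390×1.7 = 254,025.5; volume = 13,253 m³
S = 254,025.5 / 13,253 = 19.1674 PSU

19.17 PSU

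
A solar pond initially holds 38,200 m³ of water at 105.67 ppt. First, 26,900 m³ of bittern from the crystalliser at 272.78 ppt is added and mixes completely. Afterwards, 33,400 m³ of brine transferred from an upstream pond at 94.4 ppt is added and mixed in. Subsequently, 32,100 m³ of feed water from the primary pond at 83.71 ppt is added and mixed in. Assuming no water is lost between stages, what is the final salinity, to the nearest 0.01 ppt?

Salt balance:
Initial salt = 38,200×105.67 = 4,036,594
After stage 1: salt = 4,036,594 + 26,900×272.78 = 11,374,376; volume = 65,100 m³; S = 174.722 ppt
After stage 2: salt = 11,374,376 + 33,400×94.4 = 14,527,336; volume = 98,500 m³; S = 147.486 ppt
After stage 3: salt = 14,527,336 + 32,100×83.71 = 17,214,427; volume = 130,600 m³
S = 17,214,427 / 130,600 = 131.8103 ppt

131.81 ppt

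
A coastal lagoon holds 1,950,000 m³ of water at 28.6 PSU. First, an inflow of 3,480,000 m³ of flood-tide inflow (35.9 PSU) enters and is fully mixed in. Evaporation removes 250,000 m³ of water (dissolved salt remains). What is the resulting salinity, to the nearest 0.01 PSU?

After mixing: salt = 1,950,000×28.6 + 3,480,000×35.9 = 180,702,000; volume = 5,430,000 m³
After evaporation: salt unchanged = 180,702,000; volume = 5,430,000 − 250,000 = 5,180,000 m³
S = 180,702,000 / 5,180,000 = 34.8846 PSU

34.88 PSU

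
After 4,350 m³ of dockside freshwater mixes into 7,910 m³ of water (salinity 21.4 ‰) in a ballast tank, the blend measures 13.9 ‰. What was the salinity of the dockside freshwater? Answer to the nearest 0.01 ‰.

0.26 ‰

Salt balance: 7,910×21.4 + 4,350×S = 12,260×13.9
169,274 + 4,350·S = 170,414
S = (170,414 − 169,274) / 4,350 = 0.2621 ‰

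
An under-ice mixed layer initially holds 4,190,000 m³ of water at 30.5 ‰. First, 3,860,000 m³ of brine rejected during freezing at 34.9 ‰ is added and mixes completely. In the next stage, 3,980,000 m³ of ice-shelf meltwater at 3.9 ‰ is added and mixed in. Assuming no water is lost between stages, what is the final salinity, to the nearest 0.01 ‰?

23.11 ‰

Total salt / total volume:
Initial salt = 4,190,000×30.5 = 127,795,000
After stage 1: salt = 127,795,000 + 3,860,000×34.9 = 262,509,000; volume = 8,050,000 m³; S = 32.61 ‰
After stage 2: salt = 262,509,000 + 3,980,000×3.9 = 278,031,000; volume = 12,030,000 m³
S = 278,031,000 / 12,030,000 = 23.1115 ‰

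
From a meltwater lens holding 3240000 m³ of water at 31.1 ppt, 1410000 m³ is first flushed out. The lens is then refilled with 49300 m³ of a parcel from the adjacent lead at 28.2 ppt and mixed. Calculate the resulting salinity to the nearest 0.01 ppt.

31.02 ppt

Remaining after removal: 1,830,000 m³ at 31.1 ppt (salt = 56,913,000)
After addition: salt = 56,913,000 + 49,300×28.2 = 58,303,260; volume = 1,879,300 m³
S = 58,303,260 / 1,879,300 = 31.0239 ppt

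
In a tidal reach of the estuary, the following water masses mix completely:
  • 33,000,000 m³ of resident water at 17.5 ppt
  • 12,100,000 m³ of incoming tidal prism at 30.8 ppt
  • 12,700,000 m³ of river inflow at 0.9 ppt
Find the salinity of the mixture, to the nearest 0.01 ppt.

Weighted by volume,
salt = 33,000,000×17.5 + 12,100,000×30.8 + 12,700,000×0.9 = 577,500,000 + 372,680,000 + 11,430,000 = 961,610,000
volume = 33,000,000 + 12,100,000 + 12,700,000 = 57,800,000 m³
S = 961,610,000 / 57,800,000 = 16.6369 ppt

16.64 ppt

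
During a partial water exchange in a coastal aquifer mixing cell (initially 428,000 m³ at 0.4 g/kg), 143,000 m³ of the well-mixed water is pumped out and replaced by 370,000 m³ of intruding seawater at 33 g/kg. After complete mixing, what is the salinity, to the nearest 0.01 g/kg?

18.82 g/kg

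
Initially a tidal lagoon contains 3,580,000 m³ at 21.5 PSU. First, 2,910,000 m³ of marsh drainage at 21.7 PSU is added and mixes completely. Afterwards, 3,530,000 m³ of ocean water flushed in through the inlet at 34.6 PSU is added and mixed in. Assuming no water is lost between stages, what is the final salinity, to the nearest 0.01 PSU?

26.17 PSU

Weighted by volume,
Initial salt = 3,580,000×21.5 = 76,970,000
After stage 1: salt = 76,970,000 + 2,910,000×21.7 = 140,117,000; volume = 6,490,000 m³; S = 21.59 PSU
After stage 2: salt = 140,117,000 + 3,530,000×34.6 = 262,255,000; volume = 10,020,000 m³
S = 262,255,000 / 10,020,000 = 26.1732 PSU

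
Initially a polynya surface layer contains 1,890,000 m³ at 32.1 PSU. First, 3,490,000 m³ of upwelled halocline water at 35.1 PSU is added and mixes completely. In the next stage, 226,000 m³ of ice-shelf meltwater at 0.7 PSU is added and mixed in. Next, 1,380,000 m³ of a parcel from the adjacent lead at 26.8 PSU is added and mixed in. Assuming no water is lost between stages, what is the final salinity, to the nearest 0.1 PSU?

31.5 PSU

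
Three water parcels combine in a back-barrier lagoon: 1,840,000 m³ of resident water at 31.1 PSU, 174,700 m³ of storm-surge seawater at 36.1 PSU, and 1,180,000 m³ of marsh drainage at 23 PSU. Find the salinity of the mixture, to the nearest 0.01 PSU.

28.38 PSU

Salt balance:
salt = 1,840,000×31.1 + 174,700×36.1 + 1,180,000×23 = 57,224,000 + 6,306,670 + 27,140,000 = 90,670,670
volume = 1,840,000 + 174,700 + 1,180,000 = 3,194,700 m³
S = 90,670,670 / 3,194,700 = 28.3816 PSU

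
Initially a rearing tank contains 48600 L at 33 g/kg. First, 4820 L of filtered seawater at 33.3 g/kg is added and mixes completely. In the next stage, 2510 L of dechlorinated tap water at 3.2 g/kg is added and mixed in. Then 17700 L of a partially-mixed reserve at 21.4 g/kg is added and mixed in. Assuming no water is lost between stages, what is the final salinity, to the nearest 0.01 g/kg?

Weighted by volume,
Initial salt = 48,600×33 = 1,603,800
After stage 1: salt = 1,603,800 + 4,820×33.3 = 1,764,306; volume = 53,420 L; S = 33.027 g/kg
After stage 2: salt = 1,764,306 + 2,510×3.2 = 1,772,338; volume = 55,930 L; S = 31.689 g/kg
After stage 3: salt = 1,772,338 + 17,700×21.4 = 2,151,118; volume = 73,630 L
S = 2,151,118 / 73,630 = 29.2152 g/kg

29.22 g/kg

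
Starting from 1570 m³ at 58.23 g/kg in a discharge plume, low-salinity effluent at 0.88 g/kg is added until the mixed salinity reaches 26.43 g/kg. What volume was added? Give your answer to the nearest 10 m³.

Salt balance: 1,570×58.23 + V×0.88 = (1,570+V)×26.43
91,421.1 + 0.88V = 41,495.1 + 26.43V
49,926 = 25.55V
V = 1,954.05 m³

1950 m³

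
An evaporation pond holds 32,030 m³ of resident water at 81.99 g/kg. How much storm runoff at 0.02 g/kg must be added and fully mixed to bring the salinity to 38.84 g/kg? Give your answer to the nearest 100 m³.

Salt balance: 32,030×81.99 + V×0.02 = (32,030+V)×38.84
2,626,139.7 + 0.02V = 1,244,045.2 + 38.84V
1,382,094.5 = 38.82V
V = 35,602.64 m³

35600 m³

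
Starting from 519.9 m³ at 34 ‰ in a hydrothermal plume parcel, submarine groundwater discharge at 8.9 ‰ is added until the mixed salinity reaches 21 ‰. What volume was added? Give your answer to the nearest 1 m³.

559 m³

Salt balance: 519.9×34 + V×8.9 = (519.9+V)×21
17,676.6 + 8.9V = 10,917.9 + 21V
6,758.7 = 12.1V
V = 558.57 m³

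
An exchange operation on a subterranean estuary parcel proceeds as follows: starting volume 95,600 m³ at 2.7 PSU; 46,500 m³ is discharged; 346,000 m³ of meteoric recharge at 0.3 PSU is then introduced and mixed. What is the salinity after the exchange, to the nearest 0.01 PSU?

Remaining after removal: 49,100 m³ at 2.7 PSU (salt = 132,570)
After addition: salt = 132,570 + 346,000×0.3 = 236,370; volume = 395,100 m³
S = 236,370 / 395,100 = 0.5983 PSU

0.60 PSU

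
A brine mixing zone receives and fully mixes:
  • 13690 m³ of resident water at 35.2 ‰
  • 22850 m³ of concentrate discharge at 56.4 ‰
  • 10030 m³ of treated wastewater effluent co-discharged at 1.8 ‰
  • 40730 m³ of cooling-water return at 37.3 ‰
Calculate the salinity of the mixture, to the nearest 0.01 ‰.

Salt balance:
salt = 13,690×35.2 + 22,850×56.4 + 10,030×1.8 + 40,730×37.3 = 481,888 + 1,288,740 + 18,054 + 1,519,229 = 3,307,911
volume = 13,690 + 22,850 + 10,030 + 40,730 = 87,300 m³
S = 3,307,911 / 87,300 = 37.8913 ‰

37.89 ‰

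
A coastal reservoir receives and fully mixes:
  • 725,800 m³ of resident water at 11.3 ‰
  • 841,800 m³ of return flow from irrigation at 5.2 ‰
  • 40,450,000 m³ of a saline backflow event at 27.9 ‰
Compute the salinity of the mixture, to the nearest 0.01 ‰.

27.16 ‰

Weighted by volume,
salt = 725,800×11.3 + 841,800×5.2 + 40,450,000×27.9 = 8,201,540 + 4,377,360 + 1,128,555,000 = 1,141,133,900
volume = 725,800 + 841,800 + 40,450,000 = 42,017,600 m³
S = 1,141,133,900 / 42,017,600 = 27.1585 ‰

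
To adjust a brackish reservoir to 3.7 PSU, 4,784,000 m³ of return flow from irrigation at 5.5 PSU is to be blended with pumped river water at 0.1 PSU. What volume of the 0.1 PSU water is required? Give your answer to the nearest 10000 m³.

Salt balance: 4,784,000×5.5 + V×0.1 = (4,784,000+V)×3.7
26,312,000 + 0.1V = 17,700,800 + 3.7V
8,611,200 = 3.6V
V = 2,392,000 m³

2390000 m³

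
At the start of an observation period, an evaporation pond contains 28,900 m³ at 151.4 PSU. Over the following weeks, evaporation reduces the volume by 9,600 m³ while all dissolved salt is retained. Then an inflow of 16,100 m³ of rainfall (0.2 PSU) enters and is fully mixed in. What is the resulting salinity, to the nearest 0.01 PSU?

123.69 PSU

After evaporation: salt = 28,900×151.4 = 4,375,460; volume = 28,900 − 9,600 = 19,300 m³
After mixing: salt = 4,375,460 + 16,100×0.2 = 4,378,680; volume = 19,300 + 16,100 = 35,400 m³
S = 4,378,680 / 35,400 = 123.6915 PSU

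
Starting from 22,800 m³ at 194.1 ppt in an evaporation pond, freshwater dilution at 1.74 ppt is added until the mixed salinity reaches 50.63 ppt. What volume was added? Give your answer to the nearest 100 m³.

Salt balance: 22,800×194.1 + V×1.74 = (22,800+V)×50.63
4,425,480 + 1.74V = 1,154,364 + 50.63V
3,271,116 = 48.89V
V = 66,907.67 m³

66900 m³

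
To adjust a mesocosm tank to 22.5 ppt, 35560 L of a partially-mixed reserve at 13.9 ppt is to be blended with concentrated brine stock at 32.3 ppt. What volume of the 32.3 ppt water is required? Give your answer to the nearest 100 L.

Salt balance: 35,560×13.9 + V×32.3 = (35,560+V)×22.5
494,284 + 32.3V = 800,100 + 22.5V
305,816 = 9.8V
V = 31,205.71 L

31200 L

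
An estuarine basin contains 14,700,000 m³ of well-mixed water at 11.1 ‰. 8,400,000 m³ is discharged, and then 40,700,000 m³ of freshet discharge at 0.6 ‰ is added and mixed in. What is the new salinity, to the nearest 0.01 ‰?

2.01 ‰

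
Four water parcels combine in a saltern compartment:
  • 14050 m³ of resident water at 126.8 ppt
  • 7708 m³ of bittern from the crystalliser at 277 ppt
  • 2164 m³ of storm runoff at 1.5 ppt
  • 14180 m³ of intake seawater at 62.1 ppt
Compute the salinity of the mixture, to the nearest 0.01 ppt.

125.99 ppt

Salt balance:
salt = 14,050×126.8 + 7,708×277 + 2,164×1.5 + 14,180×62.1 = 1,781,540 + 2,135,116 + 3,246 + 880,578 = 4,800,480
volume = 14,050 + 7,708 + 2,164 + 14,180 = 38,102 m³
S = 4,800,480 / 38,102 = 125.9902 ppt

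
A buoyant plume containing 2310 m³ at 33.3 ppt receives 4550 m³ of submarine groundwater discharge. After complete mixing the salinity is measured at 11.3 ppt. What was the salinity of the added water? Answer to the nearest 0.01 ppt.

Salt balance: 2,310×33.3 + 4,550×S = 6,860×11.3
76,923 + 4,550·S = 77,518
S = (77,518 − 76,923) / 4,550 = 0.1308 ppt

0.13 ppt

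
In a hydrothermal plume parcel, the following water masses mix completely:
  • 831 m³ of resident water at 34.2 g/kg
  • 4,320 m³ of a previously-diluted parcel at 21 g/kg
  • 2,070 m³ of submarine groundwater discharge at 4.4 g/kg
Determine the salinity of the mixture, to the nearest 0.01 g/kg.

17.76 g/kg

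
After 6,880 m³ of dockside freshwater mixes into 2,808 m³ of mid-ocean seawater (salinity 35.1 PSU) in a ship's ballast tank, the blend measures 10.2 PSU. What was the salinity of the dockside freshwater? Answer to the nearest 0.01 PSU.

Salt balance: 2,808×35.1 + 6,880×S = 9,688×10.2
98,560.8 + 6,880·S = 98,817.6
S = (98,817.6 − 98,560.8) / 6,880 = 0.0373 PSU

0.04 PSU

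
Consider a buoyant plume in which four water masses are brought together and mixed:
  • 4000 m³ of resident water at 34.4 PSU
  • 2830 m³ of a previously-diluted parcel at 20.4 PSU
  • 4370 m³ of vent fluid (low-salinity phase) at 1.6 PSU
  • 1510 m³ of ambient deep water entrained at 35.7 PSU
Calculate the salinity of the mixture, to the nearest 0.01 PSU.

Weighted by volume,
salt = 4,000×34.4 + 2,830×20.4 + 4,370×1.6 + 1,510×35.7 = 137,600 + 57,732 + 6,992 + 53,907 = 256,231
volume = 4,000 + 2,830 + 4,370 + 1,510 = 12,710 m³
S = 256,231 / 12,710 = 20.1598 PSU

20.16 PSU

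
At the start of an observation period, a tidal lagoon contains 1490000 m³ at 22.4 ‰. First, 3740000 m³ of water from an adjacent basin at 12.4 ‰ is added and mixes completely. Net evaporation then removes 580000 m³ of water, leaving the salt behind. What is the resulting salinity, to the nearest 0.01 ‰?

After mixing: salt = 1,490,000×22.4 + 3,740,000×12.4 = 79,752,000; volume = 5,230,000 m³
After evaporation: salt unchanged = 79,752,000; volume = 5,230,000 − 580,000 = 4,650,000 m³
S = 79,752,000 / 4,650,000 = 17.151 ‰

17.15 ‰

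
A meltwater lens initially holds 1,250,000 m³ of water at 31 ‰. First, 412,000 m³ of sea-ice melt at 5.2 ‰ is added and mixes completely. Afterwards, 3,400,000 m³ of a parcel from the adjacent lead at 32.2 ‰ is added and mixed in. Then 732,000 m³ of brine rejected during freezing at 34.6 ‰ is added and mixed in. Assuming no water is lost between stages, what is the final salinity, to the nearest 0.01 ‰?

30.32 ‰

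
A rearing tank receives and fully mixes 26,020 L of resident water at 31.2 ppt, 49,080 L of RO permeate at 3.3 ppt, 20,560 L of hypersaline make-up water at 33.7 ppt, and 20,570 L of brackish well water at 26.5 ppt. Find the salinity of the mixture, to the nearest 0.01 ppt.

19.03 ppt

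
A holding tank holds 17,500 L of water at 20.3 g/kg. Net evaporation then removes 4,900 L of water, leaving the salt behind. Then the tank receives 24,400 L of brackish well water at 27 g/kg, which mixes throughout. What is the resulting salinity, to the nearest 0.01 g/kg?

27.41 g/kg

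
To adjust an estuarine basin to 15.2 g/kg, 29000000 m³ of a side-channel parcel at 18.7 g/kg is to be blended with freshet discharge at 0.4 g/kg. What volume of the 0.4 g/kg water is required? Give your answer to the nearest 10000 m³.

6860000 m³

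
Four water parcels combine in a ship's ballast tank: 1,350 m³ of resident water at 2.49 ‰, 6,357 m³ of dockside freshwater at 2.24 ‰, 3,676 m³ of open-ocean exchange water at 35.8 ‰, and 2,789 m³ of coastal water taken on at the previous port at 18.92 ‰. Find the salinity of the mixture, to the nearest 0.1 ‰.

Mass of salt is conserved:
salt = 1,350×2.49 + 6,357×2.24 + 3,676×35.8 + 2,789×18.92 = 3,361.5 + 14,239.68 + 131,600.8 + 52,767.88 = 201,969.86
volume = 1,350 + 6,357 + 3,676 + 2,789 = 14,172 m³
S = 201,969.86 / 14,172 = 14.251 ‰

14.3 ‰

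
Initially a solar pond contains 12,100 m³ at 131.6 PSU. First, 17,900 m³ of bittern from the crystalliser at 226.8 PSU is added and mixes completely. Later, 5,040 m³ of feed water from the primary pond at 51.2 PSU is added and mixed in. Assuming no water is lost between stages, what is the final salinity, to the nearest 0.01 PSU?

168.67 PSU

Weighted by volume,
Initial salt = 12,100×131.6 = 1,592,360
After stage 1: salt = 1,592,360 + 17,900×226.8 = 5,652,080; volume = 30,000 m³; S = 188.403 PSU
After stage 2: salt = 5,652,080 + 5,040×51.2 = 5,910,128; volume = 35,040 m³
S = 5,910,128 / 35,040 = 168.668 PSU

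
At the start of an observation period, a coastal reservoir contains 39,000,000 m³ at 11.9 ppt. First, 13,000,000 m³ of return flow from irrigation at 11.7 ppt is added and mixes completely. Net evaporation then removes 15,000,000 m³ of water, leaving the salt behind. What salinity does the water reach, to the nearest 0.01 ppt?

After mixing: salt = 39,000,000×11.9 + 13,000,000×11.7 = 616,200,000; volume = 52,000,000 m³
After evaporation: salt unchanged = 616,200,000; volume = 52,000,000 − 15,000,000 = 37,000,000 m³
S = 616,200,000 / 37,000,000 = 16.6541 ppt

16.65 ppt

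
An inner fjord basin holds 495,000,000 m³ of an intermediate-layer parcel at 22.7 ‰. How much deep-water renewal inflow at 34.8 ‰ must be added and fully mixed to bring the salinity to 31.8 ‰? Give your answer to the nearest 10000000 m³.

1500000000 m³

Salt balance: 495,000,000×22.7 + V×34.8 = (495,000,000+V)×31.8
11,236,500,000 + 34.8V = 15,741,000,000 + 31.8V
4,504,500,000 = 3V
V = 1,501,500,000 m³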